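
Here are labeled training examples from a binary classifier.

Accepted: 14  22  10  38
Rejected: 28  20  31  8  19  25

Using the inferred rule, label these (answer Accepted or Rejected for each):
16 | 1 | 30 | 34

Rejected, Rejected, Accepted, Accepted

Comparing the two groups points to one rule — ≡ 2 (mod 4).
16: 16 mod 4 = 0, fails this test → Rejected. 1: 1 mod 4 = 1, fails this test → Rejected. 30: 30 mod 4 = 2, passes → Accepted. 34: 34 mod 4 = 2, passes → Accepted.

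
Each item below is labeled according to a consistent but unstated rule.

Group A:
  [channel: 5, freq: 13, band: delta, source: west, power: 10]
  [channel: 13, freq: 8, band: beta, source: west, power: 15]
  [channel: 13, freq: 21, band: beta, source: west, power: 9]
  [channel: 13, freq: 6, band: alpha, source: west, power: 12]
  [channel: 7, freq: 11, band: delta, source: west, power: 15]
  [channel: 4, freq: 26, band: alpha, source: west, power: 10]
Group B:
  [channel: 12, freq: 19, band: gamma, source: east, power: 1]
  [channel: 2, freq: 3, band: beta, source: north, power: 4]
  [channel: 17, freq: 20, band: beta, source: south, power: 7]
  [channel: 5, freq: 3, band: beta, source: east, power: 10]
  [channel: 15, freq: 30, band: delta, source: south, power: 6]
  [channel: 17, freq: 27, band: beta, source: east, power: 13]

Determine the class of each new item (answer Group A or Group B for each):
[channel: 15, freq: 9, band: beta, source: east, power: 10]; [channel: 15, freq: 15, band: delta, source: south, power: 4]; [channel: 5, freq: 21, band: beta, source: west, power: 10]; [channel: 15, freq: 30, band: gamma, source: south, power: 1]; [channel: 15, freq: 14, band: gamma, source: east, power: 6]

The distinguishing property — source is west — holds for all the 'Group A' cases and none of the 'Group B' cases.
Group B: [channel: 15, freq: 9, band: beta, source: east, power: 10], since source is east.
Group B: [channel: 15, freq: 15, band: delta, source: south, power: 4], since source is south.
Group A: [channel: 5, freq: 21, band: beta, source: west, power: 10], since source is west.
Group B: [channel: 15, freq: 30, band: gamma, source: south, power: 1], since source is south.
Group B: [channel: 15, freq: 14, band: gamma, source: east, power: 6], since source is east.

Group B, Group B, Group A, Group B, Group B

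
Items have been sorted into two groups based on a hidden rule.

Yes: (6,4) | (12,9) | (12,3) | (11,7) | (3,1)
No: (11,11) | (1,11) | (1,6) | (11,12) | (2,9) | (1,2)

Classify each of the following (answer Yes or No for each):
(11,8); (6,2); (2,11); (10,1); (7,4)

All 'Yes' examples share one property — first > second — and every 'No' example lacks it.
(11,8): Yes (11 > 8). (6,2): Yes (6 > 2). (2,11): No (2 < 11). (10,1): Yes (10 > 1). (7,4): Yes (7 > 4).

Yes, Yes, No, Yes, Yes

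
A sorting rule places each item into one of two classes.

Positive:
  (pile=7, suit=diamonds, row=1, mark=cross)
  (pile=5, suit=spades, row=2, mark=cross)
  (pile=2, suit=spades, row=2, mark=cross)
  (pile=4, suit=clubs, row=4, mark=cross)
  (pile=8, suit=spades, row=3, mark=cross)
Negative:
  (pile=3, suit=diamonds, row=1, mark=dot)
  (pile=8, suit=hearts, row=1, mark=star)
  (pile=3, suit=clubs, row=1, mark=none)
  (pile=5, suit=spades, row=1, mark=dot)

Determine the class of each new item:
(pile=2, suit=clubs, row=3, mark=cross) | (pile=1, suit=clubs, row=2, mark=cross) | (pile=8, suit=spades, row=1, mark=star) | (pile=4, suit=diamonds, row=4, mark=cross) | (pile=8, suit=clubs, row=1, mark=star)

One predicate separates the groups cleanly: mark is cross.
(pile=2, suit=clubs, row=3, mark=cross) → mark is cross → Positive.
(pile=1, suit=clubs, row=2, mark=cross) → mark is cross → Positive.
(pile=8, suit=spades, row=1, mark=star) → mark is star → Negative.
(pile=4, suit=diamonds, row=4, mark=cross) → mark is cross → Positive.
(pile=8, suit=clubs, row=1, mark=star) → mark is star → Negative.

Positive, Positive, Negative, Positive, Negative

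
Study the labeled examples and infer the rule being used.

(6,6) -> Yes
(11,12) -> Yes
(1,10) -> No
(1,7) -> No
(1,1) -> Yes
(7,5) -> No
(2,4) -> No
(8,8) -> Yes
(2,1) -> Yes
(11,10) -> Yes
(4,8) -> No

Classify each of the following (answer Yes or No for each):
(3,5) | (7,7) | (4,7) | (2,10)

No, Yes, No, No

The pattern is that an item is 'Yes' exactly when: |first − second| ≤ 1.
(3,5): |3−5| = 2, doesn't match → No.
(7,7): |7−7| = 0, qualifies → Yes.
(4,7): |4−7| = 3, doesn't match → No.
(2,10): |2−10| = 8, doesn't match → No.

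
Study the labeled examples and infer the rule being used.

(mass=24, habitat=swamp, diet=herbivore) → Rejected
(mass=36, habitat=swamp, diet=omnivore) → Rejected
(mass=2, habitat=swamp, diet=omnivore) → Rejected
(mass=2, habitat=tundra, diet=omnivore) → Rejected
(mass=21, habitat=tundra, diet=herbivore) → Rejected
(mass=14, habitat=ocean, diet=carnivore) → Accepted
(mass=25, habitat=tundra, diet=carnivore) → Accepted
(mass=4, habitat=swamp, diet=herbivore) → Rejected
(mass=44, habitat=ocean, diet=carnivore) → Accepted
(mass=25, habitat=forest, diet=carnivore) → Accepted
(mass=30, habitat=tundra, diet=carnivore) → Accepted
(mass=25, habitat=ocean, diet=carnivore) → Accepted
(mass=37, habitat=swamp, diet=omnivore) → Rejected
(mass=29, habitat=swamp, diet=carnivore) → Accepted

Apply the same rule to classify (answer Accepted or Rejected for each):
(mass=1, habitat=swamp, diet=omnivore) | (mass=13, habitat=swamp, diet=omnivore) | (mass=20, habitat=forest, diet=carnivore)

Rejected, Rejected, Accepted

Checking candidate rules against both groups, what survives is: diet is carnivore.
(mass=1, habitat=swamp, diet=omnivore): diet is omnivore, lacks this property → Rejected. (mass=13, habitat=swamp, diet=omnivore): diet is omnivore, lacks this property → Rejected. (mass=20, habitat=forest, diet=carnivore): diet is carnivore, passes → Accepted.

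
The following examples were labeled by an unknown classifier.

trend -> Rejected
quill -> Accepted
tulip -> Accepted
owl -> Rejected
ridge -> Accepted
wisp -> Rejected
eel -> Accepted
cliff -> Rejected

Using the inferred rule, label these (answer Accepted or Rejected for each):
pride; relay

Accepted, Accepted

The simplest hypothesis consistent with all the labels is: has ≥ 2 vowels.
Accepted: pride, since 2 vowels.
Accepted: relay, since 2 vowels.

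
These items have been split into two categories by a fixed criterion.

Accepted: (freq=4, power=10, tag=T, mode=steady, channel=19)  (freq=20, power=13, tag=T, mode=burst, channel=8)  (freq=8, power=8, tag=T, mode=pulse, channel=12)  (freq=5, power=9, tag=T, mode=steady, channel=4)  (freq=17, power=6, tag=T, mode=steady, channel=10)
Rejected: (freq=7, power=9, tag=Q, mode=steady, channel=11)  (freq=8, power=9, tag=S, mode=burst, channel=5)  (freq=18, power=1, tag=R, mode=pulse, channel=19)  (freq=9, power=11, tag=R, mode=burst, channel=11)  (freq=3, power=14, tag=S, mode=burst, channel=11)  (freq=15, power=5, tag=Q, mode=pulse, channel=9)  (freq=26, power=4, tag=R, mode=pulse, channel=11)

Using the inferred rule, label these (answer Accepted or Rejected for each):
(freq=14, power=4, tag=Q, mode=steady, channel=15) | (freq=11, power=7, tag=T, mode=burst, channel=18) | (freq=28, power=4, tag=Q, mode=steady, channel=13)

Rejected, Accepted, Rejected

Checking candidate rules against both groups, what survives is: tag is T.
(freq=14, power=4, tag=Q, mode=steady, channel=15): tag is Q, does not pass → Rejected.
(freq=11, power=7, tag=T, mode=burst, channel=18): tag is T, satisfies this → Accepted.
(freq=28, power=4, tag=Q, mode=steady, channel=13): tag is Q, does not pass → Rejected.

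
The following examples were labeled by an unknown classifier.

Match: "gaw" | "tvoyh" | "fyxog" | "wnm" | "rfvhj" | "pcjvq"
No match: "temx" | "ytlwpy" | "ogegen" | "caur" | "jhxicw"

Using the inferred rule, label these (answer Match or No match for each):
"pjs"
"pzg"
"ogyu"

The common property of the 'Match' items is: odd length. No 'No match' item has it.

Match, Match, No match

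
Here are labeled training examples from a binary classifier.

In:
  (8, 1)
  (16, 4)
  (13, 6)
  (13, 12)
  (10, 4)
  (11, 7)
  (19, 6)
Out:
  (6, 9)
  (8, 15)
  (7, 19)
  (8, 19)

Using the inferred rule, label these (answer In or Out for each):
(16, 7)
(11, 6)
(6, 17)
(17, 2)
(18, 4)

All 'In' examples share one property — first > second — and every 'Out' example lacks it.

In, In, Out, In, In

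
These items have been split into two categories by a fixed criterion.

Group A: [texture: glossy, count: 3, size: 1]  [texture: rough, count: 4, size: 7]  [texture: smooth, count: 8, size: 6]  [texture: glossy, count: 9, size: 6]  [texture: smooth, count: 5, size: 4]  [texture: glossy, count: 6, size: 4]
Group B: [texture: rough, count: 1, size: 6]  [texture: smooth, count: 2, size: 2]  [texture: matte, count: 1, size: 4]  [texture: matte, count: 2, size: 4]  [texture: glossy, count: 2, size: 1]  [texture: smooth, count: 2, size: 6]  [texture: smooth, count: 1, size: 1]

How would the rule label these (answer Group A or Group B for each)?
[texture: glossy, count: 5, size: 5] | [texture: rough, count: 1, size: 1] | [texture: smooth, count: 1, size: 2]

Group A, Group B, Group B

A rule that fits every label: count ≥ 3 — true of each 'Group A' example, false of each 'Group B' one.
[texture: glossy, count: 5, size: 5] — count = 5, hence Group A.
[texture: rough, count: 1, size: 1] — count = 1, hence Group B.
[texture: smooth, count: 1, size: 2] — count = 1, hence Group B.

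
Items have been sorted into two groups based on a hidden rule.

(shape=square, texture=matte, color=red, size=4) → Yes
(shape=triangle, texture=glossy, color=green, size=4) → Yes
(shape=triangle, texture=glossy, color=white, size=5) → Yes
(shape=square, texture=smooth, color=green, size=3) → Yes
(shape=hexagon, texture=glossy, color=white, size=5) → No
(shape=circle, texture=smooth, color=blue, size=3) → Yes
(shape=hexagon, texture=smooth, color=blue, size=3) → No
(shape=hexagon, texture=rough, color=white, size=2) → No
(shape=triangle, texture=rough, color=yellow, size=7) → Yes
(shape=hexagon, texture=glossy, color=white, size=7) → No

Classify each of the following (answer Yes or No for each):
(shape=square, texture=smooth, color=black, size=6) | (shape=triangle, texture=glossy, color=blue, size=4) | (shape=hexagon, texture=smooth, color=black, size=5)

Looking at the examples, the only property every 'Yes' case has and every 'No' case lacks is: shape is not hexagon.
(shape=square, texture=smooth, color=black, size=6) → shape is square → Yes. (shape=triangle, texture=glossy, color=blue, size=4) → shape is triangle → Yes. (shape=hexagon, texture=smooth, color=black, size=5) → shape is hexagon → No.

Yes, Yes, No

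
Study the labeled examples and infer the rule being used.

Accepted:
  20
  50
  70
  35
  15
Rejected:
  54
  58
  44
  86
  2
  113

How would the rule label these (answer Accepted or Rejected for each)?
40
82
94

Accepted, Rejected, Rejected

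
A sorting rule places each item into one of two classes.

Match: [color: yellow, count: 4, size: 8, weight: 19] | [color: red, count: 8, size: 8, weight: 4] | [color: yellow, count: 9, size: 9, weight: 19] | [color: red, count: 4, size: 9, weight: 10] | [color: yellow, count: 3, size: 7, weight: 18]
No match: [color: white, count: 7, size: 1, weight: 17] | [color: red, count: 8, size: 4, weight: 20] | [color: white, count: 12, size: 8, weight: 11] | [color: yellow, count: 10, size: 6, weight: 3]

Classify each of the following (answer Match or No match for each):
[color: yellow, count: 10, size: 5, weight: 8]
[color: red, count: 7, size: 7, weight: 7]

No match, Match

'Match' ⟺ size ≥ 6 AND count ≤ 9.
[color: yellow, count: 10, size: 5, weight: 8]: No match (size = 5, count = 10).
[color: red, count: 7, size: 7, weight: 7]: Match (size = 7, count = 7).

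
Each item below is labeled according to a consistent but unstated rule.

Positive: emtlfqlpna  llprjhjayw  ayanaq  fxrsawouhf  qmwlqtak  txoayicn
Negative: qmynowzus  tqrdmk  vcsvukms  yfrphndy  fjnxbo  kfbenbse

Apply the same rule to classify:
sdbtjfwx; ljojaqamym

The common property of the 'Positive' items is: contains 'a'. No 'Negative' item has it.
sdbtjfwx — no 'a', hence Negative. ljojaqamym — has 'a', hence Positive.

Negative, Positive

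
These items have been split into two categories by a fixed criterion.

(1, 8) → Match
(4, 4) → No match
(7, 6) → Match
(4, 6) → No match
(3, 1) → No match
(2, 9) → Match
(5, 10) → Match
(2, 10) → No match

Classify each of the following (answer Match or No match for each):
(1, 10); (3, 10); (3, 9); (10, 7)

The common property of the 'Match' items is: sum is odd. No 'No match' item has it.
Match: (1, 10), since 1+10 = 11. Match: (3, 10), since 3+10 = 13. No match: (3, 9), since 3+9 = 12. Match: (10, 7), since 10+7 = 17.

Match, Match, No match, Match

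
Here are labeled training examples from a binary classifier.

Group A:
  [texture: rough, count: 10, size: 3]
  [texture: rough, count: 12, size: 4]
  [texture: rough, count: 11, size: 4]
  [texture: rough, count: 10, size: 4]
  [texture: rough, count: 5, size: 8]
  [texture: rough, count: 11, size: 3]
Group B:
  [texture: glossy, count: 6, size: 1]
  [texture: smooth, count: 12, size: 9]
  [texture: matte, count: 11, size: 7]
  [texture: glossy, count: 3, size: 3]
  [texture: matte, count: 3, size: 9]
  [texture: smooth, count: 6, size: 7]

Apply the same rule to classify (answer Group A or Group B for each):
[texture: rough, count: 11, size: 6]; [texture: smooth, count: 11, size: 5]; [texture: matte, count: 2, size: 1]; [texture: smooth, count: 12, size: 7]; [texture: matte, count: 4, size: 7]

Checking candidate rules against both groups, what survives is: texture is rough.
[texture: rough, count: 11, size: 6] — texture is rough, hence Group A.
[texture: smooth, count: 11, size: 5] — texture is smooth, hence Group B.
[texture: matte, count: 2, size: 1] — texture is matte, hence Group B.
[texture: smooth, count: 12, size: 7] — texture is smooth, hence Group B.
[texture: matte, count: 4, size: 7] — texture is matte, hence Group B.

Group A, Group B, Group B, Group B, Group B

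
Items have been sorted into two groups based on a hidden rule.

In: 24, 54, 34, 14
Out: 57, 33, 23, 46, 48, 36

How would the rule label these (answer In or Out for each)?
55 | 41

The pattern is that an item is 'In' exactly when: ends in digit 4.
55 → last digit 5 → Out.
41 → last digit 1 → Out.

Out, Out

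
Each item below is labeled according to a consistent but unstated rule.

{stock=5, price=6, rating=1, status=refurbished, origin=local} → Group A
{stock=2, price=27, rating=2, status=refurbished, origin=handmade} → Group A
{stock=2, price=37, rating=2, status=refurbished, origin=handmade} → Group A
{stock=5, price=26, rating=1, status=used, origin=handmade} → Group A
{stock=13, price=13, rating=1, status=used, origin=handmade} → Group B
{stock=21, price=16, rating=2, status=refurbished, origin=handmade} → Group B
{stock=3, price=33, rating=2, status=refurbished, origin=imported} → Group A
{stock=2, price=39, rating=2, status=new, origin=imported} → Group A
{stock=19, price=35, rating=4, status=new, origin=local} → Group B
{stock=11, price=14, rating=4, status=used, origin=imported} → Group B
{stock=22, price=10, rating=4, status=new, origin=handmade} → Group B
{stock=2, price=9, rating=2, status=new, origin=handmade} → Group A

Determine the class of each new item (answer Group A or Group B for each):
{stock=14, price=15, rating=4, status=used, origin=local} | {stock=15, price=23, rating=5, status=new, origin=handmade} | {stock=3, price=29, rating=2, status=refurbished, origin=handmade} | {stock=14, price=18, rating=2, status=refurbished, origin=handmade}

Group B, Group B, Group A, Group B

All 'Group A' examples share one property — stock ≤ 5 — and every 'Group B' example lacks it.
{stock=14, price=15, rating=4, status=used, origin=local}: stock = 14 — does not satisfy this, so Group B.
{stock=15, price=23, rating=5, status=new, origin=handmade}: stock = 15 — does not satisfy this, so Group B.
{stock=3, price=29, rating=2, status=refurbished, origin=handmade}: stock = 3 — fits, so Group A.
{stock=14, price=18, rating=2, status=refurbished, origin=handmade}: stock = 14 — does not satisfy this, so Group B.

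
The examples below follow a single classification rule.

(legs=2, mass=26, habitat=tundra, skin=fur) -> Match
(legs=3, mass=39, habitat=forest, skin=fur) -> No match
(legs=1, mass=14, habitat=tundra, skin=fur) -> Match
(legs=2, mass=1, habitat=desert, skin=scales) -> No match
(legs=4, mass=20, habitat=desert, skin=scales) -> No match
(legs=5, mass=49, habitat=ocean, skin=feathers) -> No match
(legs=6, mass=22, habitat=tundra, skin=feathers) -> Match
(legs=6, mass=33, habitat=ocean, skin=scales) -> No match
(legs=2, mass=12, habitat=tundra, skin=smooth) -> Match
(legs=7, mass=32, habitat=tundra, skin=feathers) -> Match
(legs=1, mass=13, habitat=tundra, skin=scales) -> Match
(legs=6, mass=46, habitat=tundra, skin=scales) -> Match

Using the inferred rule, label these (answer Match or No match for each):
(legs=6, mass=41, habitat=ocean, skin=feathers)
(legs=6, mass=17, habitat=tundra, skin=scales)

'Match' ⟺ habitat is tundra.
(legs=6, mass=41, habitat=ocean, skin=feathers): habitat is ocean, doesn't qualify → No match.
(legs=6, mass=17, habitat=tundra, skin=scales): habitat is tundra, qualifies → Match.

No match, Match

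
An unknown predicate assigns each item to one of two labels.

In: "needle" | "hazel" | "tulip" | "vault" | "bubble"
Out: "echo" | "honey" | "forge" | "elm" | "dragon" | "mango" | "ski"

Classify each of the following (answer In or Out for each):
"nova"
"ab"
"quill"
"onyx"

Out, Out, In, Out

The common property of the 'In' items is: length ≥ 4 AND contains 'l'. No 'Out' item has it.
"nova": Out (length 4, no 'l'). "ab": Out (length 2, no 'l'). "quill": In (length 5, has 'l'). "onyx": Out (length 4, no 'l').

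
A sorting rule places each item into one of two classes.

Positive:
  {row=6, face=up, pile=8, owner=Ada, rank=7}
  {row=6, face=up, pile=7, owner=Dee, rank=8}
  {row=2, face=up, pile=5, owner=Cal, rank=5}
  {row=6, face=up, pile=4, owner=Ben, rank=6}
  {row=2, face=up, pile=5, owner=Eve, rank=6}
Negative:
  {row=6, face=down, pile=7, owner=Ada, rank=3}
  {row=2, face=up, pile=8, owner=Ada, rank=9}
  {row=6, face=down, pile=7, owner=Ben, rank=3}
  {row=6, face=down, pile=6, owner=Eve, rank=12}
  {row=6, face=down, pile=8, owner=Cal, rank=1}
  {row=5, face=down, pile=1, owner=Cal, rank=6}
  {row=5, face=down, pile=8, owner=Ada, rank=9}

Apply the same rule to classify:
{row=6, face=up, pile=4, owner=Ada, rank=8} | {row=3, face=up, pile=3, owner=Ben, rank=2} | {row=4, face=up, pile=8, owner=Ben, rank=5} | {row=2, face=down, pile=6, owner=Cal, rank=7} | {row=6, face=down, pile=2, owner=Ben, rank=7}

Positive, Positive, Positive, Negative, Negative

One predicate separates the groups cleanly: face is up AND rank ≤ 8.
{row=6, face=up, pile=4, owner=Ada, rank=8}: Positive (face is up, rank = 8).
{row=3, face=up, pile=3, owner=Ben, rank=2}: Positive (face is up, rank = 2).
{row=4, face=up, pile=8, owner=Ben, rank=5}: Positive (face is up, rank = 5).
{row=2, face=down, pile=6, owner=Cal, rank=7}: Negative (face is down, rank = 7).
{row=6, face=down, pile=2, owner=Ben, rank=7}: Negative (face is down, rank = 7).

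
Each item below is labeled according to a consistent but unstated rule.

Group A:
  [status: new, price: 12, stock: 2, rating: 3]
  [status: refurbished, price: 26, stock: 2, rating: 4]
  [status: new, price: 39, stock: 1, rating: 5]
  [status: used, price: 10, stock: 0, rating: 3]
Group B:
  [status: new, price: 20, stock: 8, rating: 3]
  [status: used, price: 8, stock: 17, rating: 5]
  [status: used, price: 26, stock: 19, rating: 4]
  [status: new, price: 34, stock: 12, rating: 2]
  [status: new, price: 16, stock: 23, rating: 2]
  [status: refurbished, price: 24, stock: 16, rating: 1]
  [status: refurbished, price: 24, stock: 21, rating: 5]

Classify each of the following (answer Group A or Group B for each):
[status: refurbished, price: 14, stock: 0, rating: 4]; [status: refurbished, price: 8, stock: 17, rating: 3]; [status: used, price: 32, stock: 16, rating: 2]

Group A, Group B, Group B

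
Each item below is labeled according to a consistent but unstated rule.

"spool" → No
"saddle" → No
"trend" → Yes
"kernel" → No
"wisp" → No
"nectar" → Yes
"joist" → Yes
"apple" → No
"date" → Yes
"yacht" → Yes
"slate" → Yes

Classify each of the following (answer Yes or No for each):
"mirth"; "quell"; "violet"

Yes, No, Yes

Rule: contains 't'. This holds for each 'Yes' example and fails for each 'No' one.
"mirth" — has 't', hence Yes.
"quell" — no 't', hence No.
"violet" — has 't', hence Yes.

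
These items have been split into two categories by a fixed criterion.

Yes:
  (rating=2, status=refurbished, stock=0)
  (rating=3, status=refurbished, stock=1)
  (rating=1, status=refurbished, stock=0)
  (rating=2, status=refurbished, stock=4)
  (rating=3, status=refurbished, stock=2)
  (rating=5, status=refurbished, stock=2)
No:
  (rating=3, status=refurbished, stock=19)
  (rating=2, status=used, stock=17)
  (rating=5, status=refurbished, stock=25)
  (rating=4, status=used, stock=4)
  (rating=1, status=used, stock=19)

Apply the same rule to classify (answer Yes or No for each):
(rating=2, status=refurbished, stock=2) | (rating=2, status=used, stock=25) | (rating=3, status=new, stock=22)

Yes, No, No

The common property of the 'Yes' items is: status is refurbished AND stock ≤ 4. No 'No' item has it.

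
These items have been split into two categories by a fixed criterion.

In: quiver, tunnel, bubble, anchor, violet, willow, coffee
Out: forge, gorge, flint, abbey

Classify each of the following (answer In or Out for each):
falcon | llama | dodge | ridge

In, Out, Out, Out

'In' ⟺ even length.
falcon: length 6 — matches, so In.
llama: length 5 — lacks this property, so Out.
dodge: length 5 — lacks this property, so Out.
ridge: length 5 — lacks this property, so Out.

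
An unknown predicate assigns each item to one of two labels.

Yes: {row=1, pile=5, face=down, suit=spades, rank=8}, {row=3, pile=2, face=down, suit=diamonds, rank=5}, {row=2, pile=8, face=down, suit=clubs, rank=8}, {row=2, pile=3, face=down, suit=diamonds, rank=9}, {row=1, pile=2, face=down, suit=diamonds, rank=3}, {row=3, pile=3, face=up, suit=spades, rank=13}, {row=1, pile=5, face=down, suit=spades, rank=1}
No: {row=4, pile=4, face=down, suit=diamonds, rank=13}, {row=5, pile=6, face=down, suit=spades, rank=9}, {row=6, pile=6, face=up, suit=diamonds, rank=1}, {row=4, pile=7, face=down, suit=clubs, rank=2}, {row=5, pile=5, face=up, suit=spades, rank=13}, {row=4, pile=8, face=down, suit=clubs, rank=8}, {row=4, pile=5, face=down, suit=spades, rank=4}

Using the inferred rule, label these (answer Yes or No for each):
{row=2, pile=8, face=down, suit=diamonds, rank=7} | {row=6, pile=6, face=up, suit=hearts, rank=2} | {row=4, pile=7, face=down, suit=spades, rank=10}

Every 'Yes' example satisfies: row ≤ 3. None of the 'No' examples do.

Yes, No, No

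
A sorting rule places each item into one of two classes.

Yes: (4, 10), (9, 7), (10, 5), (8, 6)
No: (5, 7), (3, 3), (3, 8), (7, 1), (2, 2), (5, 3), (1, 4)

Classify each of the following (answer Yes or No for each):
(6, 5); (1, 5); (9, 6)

The pattern is that an item is 'Yes' exactly when: sum ≥ 14.
No: (6, 5), since 6+5 = 11.
No: (1, 5), since 1+5 = 6.
Yes: (9, 6), since 9+6 = 15.

No, No, Yes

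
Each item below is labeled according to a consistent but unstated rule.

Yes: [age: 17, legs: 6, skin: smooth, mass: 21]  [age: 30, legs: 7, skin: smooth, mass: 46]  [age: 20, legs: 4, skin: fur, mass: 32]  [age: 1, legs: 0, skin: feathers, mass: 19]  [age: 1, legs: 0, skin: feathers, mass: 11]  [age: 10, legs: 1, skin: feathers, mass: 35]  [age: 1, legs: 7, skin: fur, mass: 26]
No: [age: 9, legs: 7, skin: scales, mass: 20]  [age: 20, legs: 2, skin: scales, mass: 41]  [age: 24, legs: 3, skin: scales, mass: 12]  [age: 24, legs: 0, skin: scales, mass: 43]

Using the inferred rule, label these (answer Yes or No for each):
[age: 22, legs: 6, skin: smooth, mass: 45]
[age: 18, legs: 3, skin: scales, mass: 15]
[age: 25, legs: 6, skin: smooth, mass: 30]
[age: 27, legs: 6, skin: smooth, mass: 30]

Looking at the examples, the only property every 'Yes' case has and every 'No' case lacks is: skin is not scales.

Yes, No, Yes, Yes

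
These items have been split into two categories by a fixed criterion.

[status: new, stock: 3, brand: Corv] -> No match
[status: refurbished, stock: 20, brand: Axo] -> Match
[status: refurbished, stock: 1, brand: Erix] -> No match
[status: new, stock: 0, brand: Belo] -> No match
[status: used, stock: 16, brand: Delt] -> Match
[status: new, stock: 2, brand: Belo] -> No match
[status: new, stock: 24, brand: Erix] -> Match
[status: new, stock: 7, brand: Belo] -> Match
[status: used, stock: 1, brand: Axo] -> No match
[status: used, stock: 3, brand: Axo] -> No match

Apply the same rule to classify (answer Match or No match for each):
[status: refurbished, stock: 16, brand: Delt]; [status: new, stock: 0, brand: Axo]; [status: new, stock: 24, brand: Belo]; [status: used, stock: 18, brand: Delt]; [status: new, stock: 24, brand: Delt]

A rule that fits every label: stock ≥ 7 — true of each 'Match' example, false of each 'No match' one.
[status: refurbished, stock: 16, brand: Delt]: stock = 16 — fits, so Match.
[status: new, stock: 0, brand: Axo]: stock = 0 — doesn't match, so No match.
[status: new, stock: 24, brand: Belo]: stock = 24 — fits, so Match.
[status: used, stock: 18, brand: Delt]: stock = 18 — fits, so Match.
[status: new, stock: 24, brand: Delt]: stock = 24 — fits, so Match.

Match, No match, Match, Match, Match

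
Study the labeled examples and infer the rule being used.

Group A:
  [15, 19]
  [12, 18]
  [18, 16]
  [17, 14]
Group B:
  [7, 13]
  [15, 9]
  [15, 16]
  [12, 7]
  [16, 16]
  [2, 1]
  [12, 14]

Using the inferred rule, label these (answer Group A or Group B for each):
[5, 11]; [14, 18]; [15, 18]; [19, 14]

Group B, Group A, Group A, Group A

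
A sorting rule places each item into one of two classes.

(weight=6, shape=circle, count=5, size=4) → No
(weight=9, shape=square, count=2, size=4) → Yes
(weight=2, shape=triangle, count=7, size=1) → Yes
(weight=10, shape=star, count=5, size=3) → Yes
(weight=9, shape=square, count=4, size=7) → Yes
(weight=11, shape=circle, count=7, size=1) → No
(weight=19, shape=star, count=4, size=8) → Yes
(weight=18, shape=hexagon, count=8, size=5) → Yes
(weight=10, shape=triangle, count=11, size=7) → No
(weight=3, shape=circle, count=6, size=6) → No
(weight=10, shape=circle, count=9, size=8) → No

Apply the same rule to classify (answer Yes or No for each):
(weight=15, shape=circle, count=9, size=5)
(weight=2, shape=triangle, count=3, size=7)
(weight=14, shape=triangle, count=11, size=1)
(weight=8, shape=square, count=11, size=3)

No, Yes, No, No

The distinguishing property — shape is not circle AND count ≤ 8 — holds for all the 'Yes' cases and none of the 'No' cases.
(weight=15, shape=circle, count=9, size=5): shape is circle, count = 9 — lacks this property, so No.
(weight=2, shape=triangle, count=3, size=7): shape is triangle, count = 3 — has this property, so Yes.
(weight=14, shape=triangle, count=11, size=1): shape is triangle, count = 11 — lacks this property, so No.
(weight=8, shape=square, count=11, size=3): shape is square, count = 11 — lacks this property, so No.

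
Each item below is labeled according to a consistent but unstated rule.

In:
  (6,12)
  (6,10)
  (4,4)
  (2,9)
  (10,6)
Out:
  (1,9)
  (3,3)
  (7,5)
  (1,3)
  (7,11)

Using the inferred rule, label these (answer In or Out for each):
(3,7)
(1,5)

Out, Out

One predicate separates the groups cleanly: first is even.
(3,7): first 3 — fails the rule, so Out. (1,5): first 1 — fails the rule, so Out.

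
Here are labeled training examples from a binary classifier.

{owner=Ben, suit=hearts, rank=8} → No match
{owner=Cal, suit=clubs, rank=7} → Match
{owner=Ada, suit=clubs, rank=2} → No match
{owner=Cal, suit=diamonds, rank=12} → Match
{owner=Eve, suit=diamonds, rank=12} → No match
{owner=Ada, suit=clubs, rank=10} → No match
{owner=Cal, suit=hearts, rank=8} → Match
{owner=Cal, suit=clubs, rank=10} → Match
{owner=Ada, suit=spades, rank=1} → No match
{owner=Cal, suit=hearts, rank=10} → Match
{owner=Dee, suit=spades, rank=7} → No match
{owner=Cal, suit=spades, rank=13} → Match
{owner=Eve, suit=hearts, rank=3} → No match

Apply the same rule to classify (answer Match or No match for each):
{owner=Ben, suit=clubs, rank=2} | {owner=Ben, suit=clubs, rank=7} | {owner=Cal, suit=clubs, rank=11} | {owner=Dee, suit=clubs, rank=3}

The rule appears to be: owner is Cal.
{owner=Ben, suit=clubs, rank=2}: No match (owner is Ben).
{owner=Ben, suit=clubs, rank=7}: No match (owner is Ben).
{owner=Cal, suit=clubs, rank=11}: Match (owner is Cal).
{owner=Dee, suit=clubs, rank=3}: No match (owner is Dee).

No match, No match, Match, No match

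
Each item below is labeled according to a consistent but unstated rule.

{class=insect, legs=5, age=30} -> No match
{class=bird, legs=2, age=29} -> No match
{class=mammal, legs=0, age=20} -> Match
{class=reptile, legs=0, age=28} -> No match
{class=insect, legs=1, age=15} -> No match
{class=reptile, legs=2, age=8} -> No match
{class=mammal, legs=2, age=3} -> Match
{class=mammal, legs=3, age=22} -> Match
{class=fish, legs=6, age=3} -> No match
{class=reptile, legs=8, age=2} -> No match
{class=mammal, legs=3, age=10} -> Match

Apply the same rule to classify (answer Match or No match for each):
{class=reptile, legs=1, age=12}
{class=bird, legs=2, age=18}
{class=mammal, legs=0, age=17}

The rule appears to be: class is mammal.
{class=reptile, legs=1, age=12} → class is reptile → No match.
{class=bird, legs=2, age=18} → class is bird → No match.
{class=mammal, legs=0, age=17} → class is mammal → Match.

No match, No match, Match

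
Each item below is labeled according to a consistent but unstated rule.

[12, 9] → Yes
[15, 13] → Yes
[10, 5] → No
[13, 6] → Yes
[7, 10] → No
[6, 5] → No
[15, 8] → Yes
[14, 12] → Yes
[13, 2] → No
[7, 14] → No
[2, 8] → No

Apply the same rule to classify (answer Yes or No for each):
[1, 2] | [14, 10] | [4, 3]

No, Yes, No

The distinguishing property — first > second AND sum ≥ 17 — holds for all the 'Yes' cases and none of the 'No' cases.
No: [1, 2], since 1 < 2, 1+2 = 3. Yes: [14, 10], since 14 > 10, 14+10 = 24. No: [4, 3], since 4 > 3, 4+3 = 7.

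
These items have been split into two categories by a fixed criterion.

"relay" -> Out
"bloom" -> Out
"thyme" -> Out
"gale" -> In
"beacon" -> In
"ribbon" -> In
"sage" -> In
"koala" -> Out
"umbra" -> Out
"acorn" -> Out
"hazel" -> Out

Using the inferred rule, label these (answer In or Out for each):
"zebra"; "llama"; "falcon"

Out, Out, In

All 'In' examples share one property — even length — and every 'Out' example lacks it.
Out: "zebra", since length 5. Out: "llama", since length 5. In: "falcon", since length 6.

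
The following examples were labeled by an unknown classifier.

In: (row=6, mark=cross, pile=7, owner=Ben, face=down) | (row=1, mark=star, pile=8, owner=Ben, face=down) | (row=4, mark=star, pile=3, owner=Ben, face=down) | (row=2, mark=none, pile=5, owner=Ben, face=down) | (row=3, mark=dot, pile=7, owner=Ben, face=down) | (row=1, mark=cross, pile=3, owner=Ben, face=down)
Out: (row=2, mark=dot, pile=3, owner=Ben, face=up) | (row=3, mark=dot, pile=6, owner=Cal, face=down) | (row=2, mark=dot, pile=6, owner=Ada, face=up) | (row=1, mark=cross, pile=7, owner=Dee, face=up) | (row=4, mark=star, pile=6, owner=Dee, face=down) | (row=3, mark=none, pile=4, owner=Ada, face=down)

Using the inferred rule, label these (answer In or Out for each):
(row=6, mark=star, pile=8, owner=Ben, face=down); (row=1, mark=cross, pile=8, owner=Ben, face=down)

All 'In' examples share one property — owner is Ben AND face is down — and every 'Out' example lacks it.
(row=6, mark=star, pile=8, owner=Ben, face=down): In (owner is Ben, face is down).
(row=1, mark=cross, pile=8, owner=Ben, face=down): In (owner is Ben, face is down).

In, In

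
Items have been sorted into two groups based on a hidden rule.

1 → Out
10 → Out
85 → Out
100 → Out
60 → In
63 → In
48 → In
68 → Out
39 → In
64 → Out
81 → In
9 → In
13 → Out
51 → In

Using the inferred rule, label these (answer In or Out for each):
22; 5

Out, Out

One predicate separates the groups cleanly: multiple of 3.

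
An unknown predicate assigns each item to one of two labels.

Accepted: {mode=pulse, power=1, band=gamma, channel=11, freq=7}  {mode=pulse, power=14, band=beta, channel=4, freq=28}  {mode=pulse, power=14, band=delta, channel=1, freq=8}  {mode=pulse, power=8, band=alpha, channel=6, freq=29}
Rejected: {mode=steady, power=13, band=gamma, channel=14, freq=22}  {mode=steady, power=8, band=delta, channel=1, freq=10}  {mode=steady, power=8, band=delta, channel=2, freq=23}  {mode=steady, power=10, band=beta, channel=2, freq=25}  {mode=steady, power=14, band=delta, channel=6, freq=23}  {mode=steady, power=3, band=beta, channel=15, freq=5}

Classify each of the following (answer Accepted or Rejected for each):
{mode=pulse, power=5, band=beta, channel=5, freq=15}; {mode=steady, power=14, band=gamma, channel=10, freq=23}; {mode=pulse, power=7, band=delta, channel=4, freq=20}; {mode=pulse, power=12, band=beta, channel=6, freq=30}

Accepted, Rejected, Accepted, Accepted

One predicate separates the groups cleanly: mode is pulse.
{mode=pulse, power=5, band=beta, channel=5, freq=15} — mode is pulse, hence Accepted. {mode=steady, power=14, band=gamma, channel=10, freq=23} — mode is steady, hence Rejected. {mode=pulse, power=7, band=delta, channel=4, freq=20} — mode is pulse, hence Accepted. {mode=pulse, power=12, band=beta, channel=6, freq=30} — mode is pulse, hence Accepted.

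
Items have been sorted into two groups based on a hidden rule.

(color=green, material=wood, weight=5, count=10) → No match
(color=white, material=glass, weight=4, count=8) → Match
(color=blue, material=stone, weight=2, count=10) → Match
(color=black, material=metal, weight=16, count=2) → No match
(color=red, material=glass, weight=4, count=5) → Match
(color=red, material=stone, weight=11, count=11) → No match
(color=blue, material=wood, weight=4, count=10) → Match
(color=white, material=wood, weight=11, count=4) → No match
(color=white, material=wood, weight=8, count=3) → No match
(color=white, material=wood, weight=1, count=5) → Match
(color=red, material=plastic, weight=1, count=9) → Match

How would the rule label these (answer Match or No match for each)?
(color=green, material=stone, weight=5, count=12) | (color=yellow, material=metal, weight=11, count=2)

The common property of the 'Match' items is: weight ≤ 4. No 'No match' item has it.
No match: (color=green, material=stone, weight=5, count=12), since weight = 5. No match: (color=yellow, material=metal, weight=11, count=2), since weight = 11.

No match, No match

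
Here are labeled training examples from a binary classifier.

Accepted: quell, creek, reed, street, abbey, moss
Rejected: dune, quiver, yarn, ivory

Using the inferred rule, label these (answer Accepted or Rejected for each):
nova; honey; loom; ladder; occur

The rule appears to be: has a double letter.

Rejected, Rejected, Accepted, Accepted, Accepted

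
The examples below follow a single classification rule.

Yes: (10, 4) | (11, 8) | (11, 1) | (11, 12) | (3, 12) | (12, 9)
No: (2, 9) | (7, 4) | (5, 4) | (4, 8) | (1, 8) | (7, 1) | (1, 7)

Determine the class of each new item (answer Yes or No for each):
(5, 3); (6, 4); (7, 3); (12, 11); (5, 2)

No, No, No, Yes, No

The simplest hypothesis consistent with all the labels is: max ≥ 10.
(5, 3): max 5 — doesn't qualify, so No. (6, 4): max 6 — doesn't qualify, so No. (7, 3): max 7 — doesn't qualify, so No. (12, 11): max 12 — satisfies this, so Yes. (5, 2): max 5 — doesn't qualify, so No.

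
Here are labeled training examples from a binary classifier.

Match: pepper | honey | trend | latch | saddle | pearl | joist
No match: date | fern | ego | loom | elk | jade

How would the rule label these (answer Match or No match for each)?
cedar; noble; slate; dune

Match, Match, Match, No match

A rule that fits every label: length ≥ 5 — true of each 'Match' example, false of each 'No match' one.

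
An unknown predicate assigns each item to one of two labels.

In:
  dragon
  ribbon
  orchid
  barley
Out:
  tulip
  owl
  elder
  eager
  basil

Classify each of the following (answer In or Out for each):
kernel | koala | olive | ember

Rule: even length. This holds for each 'In' example and fails for each 'Out' one.
kernel → length 6 → In. koala → length 5 → Out. olive → length 5 → Out. ember → length 5 → Out.

In, Out, Out, Out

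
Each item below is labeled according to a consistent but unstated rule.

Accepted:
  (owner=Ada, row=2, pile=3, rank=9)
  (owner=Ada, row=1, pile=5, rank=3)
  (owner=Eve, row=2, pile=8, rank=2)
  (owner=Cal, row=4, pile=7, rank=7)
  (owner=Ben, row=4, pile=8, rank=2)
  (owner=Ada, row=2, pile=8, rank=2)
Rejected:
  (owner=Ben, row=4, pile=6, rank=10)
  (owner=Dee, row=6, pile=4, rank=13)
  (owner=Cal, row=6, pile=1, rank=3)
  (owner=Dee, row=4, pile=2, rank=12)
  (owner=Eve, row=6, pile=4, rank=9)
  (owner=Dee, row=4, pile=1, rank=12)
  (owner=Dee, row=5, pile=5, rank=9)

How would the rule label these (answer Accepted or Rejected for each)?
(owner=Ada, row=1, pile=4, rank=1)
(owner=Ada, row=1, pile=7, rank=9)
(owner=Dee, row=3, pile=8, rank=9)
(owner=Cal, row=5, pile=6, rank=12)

A rule that fits every label: rank ≤ 9 AND row ≤ 4 — true of each 'Accepted' example, false of each 'Rejected' one.
(owner=Ada, row=1, pile=4, rank=1): rank = 1, row = 1 — checks out, so Accepted.
(owner=Ada, row=1, pile=7, rank=9): rank = 9, row = 1 — checks out, so Accepted.
(owner=Dee, row=3, pile=8, rank=9): rank = 9, row = 3 — checks out, so Accepted.
(owner=Cal, row=5, pile=6, rank=12): rank = 12, row = 5 — fails this test, so Rejected.

Accepted, Accepted, Accepted, Rejected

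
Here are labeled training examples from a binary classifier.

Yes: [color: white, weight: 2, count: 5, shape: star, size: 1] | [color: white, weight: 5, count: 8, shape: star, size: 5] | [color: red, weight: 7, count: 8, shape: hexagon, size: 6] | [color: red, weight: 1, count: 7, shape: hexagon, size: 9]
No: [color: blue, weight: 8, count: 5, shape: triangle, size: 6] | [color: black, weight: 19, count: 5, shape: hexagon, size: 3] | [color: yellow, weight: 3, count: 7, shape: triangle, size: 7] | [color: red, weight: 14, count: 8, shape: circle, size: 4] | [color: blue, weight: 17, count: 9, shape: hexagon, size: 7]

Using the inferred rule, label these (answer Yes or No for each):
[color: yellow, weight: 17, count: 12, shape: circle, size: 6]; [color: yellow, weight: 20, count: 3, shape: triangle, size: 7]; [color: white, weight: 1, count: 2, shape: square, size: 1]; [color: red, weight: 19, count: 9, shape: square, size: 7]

A rule that fits every label: size ≠ 7 AND weight ≤ 7 — true of each 'Yes' example, false of each 'No' one.

No, No, Yes, No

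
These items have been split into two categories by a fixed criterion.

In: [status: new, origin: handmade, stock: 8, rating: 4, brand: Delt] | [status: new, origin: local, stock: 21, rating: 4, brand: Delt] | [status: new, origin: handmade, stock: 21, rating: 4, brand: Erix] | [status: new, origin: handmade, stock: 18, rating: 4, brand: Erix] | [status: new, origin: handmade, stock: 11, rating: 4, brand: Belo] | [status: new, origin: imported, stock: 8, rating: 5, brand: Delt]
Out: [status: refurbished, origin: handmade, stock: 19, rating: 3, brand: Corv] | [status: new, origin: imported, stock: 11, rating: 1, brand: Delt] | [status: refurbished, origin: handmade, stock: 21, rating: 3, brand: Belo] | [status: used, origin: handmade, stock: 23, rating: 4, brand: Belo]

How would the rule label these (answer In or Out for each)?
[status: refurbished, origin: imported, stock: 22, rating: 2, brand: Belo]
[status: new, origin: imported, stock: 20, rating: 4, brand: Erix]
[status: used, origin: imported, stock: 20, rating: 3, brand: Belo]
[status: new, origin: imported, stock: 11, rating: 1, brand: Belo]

The classifier is using: status is new AND rating ≥ 3.
[status: refurbished, origin: imported, stock: 22, rating: 2, brand: Belo]: status is refurbished, rating = 2 — doesn't match, so Out.
[status: new, origin: imported, stock: 20, rating: 4, brand: Erix]: status is new, rating = 4 — passes, so In.
[status: used, origin: imported, stock: 20, rating: 3, brand: Belo]: status is used, rating = 3 — doesn't match, so Out.
[status: new, origin: imported, stock: 11, rating: 1, brand: Belo]: status is new, rating = 1 — doesn't match, so Out.

Out, In, Out, Out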